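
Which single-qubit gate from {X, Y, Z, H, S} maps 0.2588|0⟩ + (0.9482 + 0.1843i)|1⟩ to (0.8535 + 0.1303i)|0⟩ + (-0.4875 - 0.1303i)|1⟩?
H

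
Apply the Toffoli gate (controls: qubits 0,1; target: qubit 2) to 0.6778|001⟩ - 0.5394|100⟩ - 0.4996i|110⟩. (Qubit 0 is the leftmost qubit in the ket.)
0.6778|001⟩ - 0.5394|100⟩ - 0.4996i|111⟩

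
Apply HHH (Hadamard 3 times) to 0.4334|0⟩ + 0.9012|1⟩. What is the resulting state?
0.9437|0⟩ - 0.3308|1⟩

H² = I, so H^3 = H: a single Hadamard. With (a, b) = (0.4334, 0.9012), H gives ((a + b)/√2, (a − b)/√2) = (0.9437, -0.3308).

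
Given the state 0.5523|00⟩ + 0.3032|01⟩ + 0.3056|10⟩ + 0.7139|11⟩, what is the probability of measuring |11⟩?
0.5097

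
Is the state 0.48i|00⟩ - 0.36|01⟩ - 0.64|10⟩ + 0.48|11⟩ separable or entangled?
Entangled

Writing the state as a|00⟩ + b|01⟩ + c|10⟩ + d|11⟩, it is a product state iff ad − bc = 0.
Here (a, b, c, d) = (0.48i, -0.36, -0.64, 0.48): ad − bc = (0.48i)(0.48) − (-0.36)(-0.64) = (-0.2304 + 0.2304i) ≠ 0, so the state is entangled.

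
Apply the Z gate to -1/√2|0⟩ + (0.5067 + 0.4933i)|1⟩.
-1/√2|0⟩ + (-0.5067 - 0.4933i)|1⟩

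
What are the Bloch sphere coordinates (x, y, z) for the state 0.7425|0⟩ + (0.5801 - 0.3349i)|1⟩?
(0.8614, -0.4973, 0.1026)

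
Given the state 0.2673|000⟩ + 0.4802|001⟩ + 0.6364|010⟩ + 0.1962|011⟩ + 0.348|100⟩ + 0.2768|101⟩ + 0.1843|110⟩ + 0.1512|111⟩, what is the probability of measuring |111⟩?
0.02286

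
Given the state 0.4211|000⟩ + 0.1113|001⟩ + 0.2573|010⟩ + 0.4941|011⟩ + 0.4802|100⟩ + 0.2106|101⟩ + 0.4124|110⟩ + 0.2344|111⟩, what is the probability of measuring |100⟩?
0.2306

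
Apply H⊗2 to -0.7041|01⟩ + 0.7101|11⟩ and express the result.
0.003|00⟩ - 0.003|01⟩ - 0.7071|10⟩ + 0.7071|11⟩

H⊗2 gives amp(|y⟩) = (1/2) Σ_x (−1)^(x·y) amp(|x⟩), where x·y is the number of positions in which both x and y have a 1.
|00⟩: (-0.7041 + 0.7101)/2 = 0.003
|01⟩: (0.7041 - 0.7101)/2 = -0.003
|10⟩: (-0.7041 - 0.7101)/2 = -0.7071
|11⟩: (0.7041 + 0.7101)/2 = 0.7071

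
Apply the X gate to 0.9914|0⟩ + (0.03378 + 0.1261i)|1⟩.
(0.03378 + 0.1261i)|0⟩ + 0.9914|1⟩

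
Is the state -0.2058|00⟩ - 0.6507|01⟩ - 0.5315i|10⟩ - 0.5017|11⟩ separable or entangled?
Entangled

Writing the state as a|00⟩ + b|01⟩ + c|10⟩ + d|11⟩, it is a product state iff ad − bc = 0.
Here (a, b, c, d) = (-0.2058, -0.6507, -0.5315i, -0.5017): ad − bc = (-0.2058)(-0.5017) − (-0.6507)(-0.5315i) = (0.1032 - 0.3458i) ≠ 0, so the state is entangled.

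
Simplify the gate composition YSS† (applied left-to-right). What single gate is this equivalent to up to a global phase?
Y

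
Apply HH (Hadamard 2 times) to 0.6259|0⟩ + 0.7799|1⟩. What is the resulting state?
0.6259|0⟩ + 0.7799|1⟩

H² = I, so an even number of Hadamards cancels: H^2 = I and the state is unchanged.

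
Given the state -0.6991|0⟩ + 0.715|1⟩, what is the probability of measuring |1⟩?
0.5112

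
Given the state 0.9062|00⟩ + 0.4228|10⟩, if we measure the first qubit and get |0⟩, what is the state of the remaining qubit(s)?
|0⟩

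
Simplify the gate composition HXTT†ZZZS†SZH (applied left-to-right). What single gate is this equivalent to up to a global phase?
Z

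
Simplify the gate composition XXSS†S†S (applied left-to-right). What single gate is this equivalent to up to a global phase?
I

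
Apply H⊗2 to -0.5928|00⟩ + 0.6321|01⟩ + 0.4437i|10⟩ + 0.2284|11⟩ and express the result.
(0.1339 + 0.2219i)|00⟩ + (-0.7267 + 0.2219i)|01⟩ + (-0.09455 - 0.2219i)|10⟩ + (-0.4983 - 0.2219i)|11⟩

H⊗2 gives amp(|y⟩) = (1/2) Σ_x (−1)^(x·y) amp(|x⟩), where x·y is the number of positions in which both x and y have a 1.
|00⟩: (-0.5928 + 0.6321 + 0.4437i + 0.2284)/2 = (0.1339 + 0.2219i)
|01⟩: (-0.5928 - 0.6321 + 0.4437i - 0.2284)/2 = (-0.7267 + 0.2219i)
|10⟩: (-0.5928 + 0.6321 - 0.4437i - 0.2284)/2 = (-0.09455 - 0.2219i)
|11⟩: (-0.5928 - 0.6321 - 0.4437i + 0.2284)/2 = (-0.4983 - 0.2219i)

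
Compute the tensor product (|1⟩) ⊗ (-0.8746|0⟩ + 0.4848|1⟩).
-0.8746|10⟩ + 0.4848|11⟩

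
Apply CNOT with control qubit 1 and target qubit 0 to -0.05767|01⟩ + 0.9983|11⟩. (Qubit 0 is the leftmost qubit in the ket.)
0.9983|01⟩ - 0.05767|11⟩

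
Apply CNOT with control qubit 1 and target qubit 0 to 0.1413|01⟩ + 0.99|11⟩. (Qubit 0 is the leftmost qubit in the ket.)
0.99|01⟩ + 0.1413|11⟩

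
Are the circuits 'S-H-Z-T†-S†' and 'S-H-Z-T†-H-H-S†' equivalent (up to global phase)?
Yes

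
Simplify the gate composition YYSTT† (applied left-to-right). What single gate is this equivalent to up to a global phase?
S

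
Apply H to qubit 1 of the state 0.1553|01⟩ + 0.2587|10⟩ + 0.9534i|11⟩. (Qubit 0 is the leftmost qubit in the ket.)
0.1098|00⟩ - 0.1098|01⟩ + (0.1829 + 0.6742i)|10⟩ + (0.1829 - 0.6742i)|11⟩

H on qubit 1 mixes each pair of kets that differ only in qubit 1: amplitudes (a, b) of (|…0…⟩, |…1…⟩) become ((a + b)/√2, (a − b)/√2). Kets absent from the input have amplitude 0.
(|00⟩, |01⟩): (a, b) = (0, 0.1553) → (0.1098, -0.1098)
(|10⟩, |11⟩): (a, b) = (0.2587, 0.9534i) → ((0.1829 + 0.6742i), (0.1829 - 0.6742i))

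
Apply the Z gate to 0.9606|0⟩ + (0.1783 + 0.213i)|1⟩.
0.9606|0⟩ + (-0.1783 - 0.213i)|1⟩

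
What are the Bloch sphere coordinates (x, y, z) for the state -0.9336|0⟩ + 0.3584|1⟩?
(-0.6692, 0, 0.7432)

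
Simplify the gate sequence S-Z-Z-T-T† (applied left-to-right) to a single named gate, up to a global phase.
S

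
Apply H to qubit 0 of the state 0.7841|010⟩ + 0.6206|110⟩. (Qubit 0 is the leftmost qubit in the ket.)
0.9933|010⟩ + 0.1156|110⟩

H on qubit 0 mixes each pair of kets that differ only in qubit 0: amplitudes (a, b) of (|…0…⟩, |…1…⟩) become ((a + b)/√2, (a − b)/√2). Kets absent from the input have amplitude 0.
(|010⟩, |110⟩): (a, b) = (0.7841, 0.6206) → (0.9933, 0.1156)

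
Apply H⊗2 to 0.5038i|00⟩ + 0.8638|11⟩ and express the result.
(0.4319 + 0.2519i)|00⟩ + (-0.4319 + 0.2519i)|01⟩ + (-0.4319 + 0.2519i)|10⟩ + (0.4319 + 0.2519i)|11⟩

H⊗2 gives amp(|y⟩) = (1/2) Σ_x (−1)^(x·y) amp(|x⟩), where x·y is the number of positions in which both x and y have a 1.
|00⟩: (0.5038i + 0.8638)/2 = (0.4319 + 0.2519i)
|01⟩: (0.5038i - 0.8638)/2 = (-0.4319 + 0.2519i)
|10⟩: (0.5038i - 0.8638)/2 = (-0.4319 + 0.2519i)
|11⟩: (0.5038i + 0.8638)/2 = (0.4319 + 0.2519i)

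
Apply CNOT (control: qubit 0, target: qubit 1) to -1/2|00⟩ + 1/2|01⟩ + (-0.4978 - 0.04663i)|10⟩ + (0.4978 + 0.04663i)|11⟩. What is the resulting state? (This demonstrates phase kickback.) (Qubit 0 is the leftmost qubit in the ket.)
-1/2|00⟩ + 1/2|01⟩ + (0.4978 + 0.04663i)|10⟩ + (-0.4978 - 0.04663i)|11⟩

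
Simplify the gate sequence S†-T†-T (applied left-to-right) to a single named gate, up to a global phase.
S†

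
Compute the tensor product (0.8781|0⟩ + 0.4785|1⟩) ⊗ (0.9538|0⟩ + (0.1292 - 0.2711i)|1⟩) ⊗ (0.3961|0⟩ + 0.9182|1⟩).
0.3317|000⟩ + 0.769|001⟩ + (0.04494 - 0.09429i)|010⟩ + (0.1042 - 0.2186i)|011⟩ + 0.1808|100⟩ + 0.4191|101⟩ + (0.02449 - 0.05138i)|110⟩ + (0.05677 - 0.1191i)|111⟩

amp(|b₁b₂…⟩) = product of the factor amplitudes for bits b₁, b₂, …; only kets whose every factor amplitude is nonzero survive.
|000⟩: (0.8781)(0.9538)(0.3961) = 0.3317
|001⟩: (0.8781)(0.9538)(0.9182) = 0.769
|010⟩: (0.8781)(0.1292 - 0.2711i)(0.3961) = (0.04494 - 0.09429i)
|011⟩: (0.8781)(0.1292 - 0.2711i)(0.9182) = (0.1042 - 0.2186i)
|100⟩: (0.4785)(0.9538)(0.3961) = 0.1808
|101⟩: (0.4785)(0.9538)(0.9182) = 0.4191
|110⟩: (0.4785)(0.1292 - 0.2711i)(0.3961) = (0.02449 - 0.05138i)
|111⟩: (0.4785)(0.1292 - 0.2711i)(0.9182) = (0.05677 - 0.1191i)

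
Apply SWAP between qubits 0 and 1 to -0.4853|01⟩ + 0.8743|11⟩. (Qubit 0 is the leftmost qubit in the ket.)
-0.4853|10⟩ + 0.8743|11⟩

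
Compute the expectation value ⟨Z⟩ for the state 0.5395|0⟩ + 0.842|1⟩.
-0.4179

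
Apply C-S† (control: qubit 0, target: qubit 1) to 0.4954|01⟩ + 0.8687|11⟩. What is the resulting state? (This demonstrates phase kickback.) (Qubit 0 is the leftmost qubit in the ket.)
0.4954|01⟩ - 0.8687i|11⟩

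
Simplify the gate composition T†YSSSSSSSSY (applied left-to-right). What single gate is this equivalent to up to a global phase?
T†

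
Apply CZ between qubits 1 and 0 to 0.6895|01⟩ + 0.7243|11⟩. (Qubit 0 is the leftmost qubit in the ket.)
0.6895|01⟩ - 0.7243|11⟩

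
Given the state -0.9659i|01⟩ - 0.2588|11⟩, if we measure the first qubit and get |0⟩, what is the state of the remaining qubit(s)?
-i|1⟩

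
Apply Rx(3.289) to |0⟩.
-0.07364|0⟩ - 0.9973i|1⟩

Rx(3.289) = [[cos(θ/2), −i·sin(θ/2)], [−i·sin(θ/2), cos(θ/2)]]; θ = 3.289, cos(θ/2) ≈ -0.073637, sin(θ/2) ≈ 0.997285.
With a = amp(|0⟩) = 1 and b = amp(|1⟩) = 0:
new amp(|0⟩) = (-0.073637)·a + (-0.997285i)·b = -0.07364
new amp(|1⟩) = (-0.997285i)·a + (-0.073637)·b = -0.9973i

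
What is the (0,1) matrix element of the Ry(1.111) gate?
-0.5274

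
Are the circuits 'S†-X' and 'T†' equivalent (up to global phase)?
No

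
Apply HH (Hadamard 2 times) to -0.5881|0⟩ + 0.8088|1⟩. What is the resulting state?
-0.5881|0⟩ + 0.8088|1⟩

H² = I, so an even number of Hadamards cancels: H^2 = I and the state is unchanged.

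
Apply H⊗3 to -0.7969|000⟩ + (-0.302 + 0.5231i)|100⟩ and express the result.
(-0.3885 + 0.1849i)|000⟩ + (-0.3885 + 0.1849i)|001⟩ + (-0.3885 + 0.1849i)|010⟩ + (-0.3885 + 0.1849i)|011⟩ + (-0.175 - 0.1849i)|100⟩ + (-0.175 - 0.1849i)|101⟩ + (-0.175 - 0.1849i)|110⟩ + (-0.175 - 0.1849i)|111⟩

H⊗3 gives amp(|y⟩) = (1/2√2) Σ_x (−1)^(x·y) amp(|x⟩), where x·y is the number of positions in which both x and y have a 1.
|000⟩: (-0.7969 + (-0.302 + 0.5231i))/(2√2) = (-0.3885 + 0.1849i)
|001⟩: (-0.7969 + (-0.302 + 0.5231i))/(2√2) = (-0.3885 + 0.1849i)
|010⟩: (-0.7969 + (-0.302 + 0.5231i))/(2√2) = (-0.3885 + 0.1849i)
|011⟩: (-0.7969 + (-0.302 + 0.5231i))/(2√2) = (-0.3885 + 0.1849i)
|100⟩: (-0.7969 - (-0.302 + 0.5231i))/(2√2) = (-0.175 - 0.1849i)
|101⟩: (-0.7969 - (-0.302 + 0.5231i))/(2√2) = (-0.175 - 0.1849i)
|110⟩: (-0.7969 - (-0.302 + 0.5231i))/(2√2) = (-0.175 - 0.1849i)
|111⟩: (-0.7969 - (-0.302 + 0.5231i))/(2√2) = (-0.175 - 0.1849i)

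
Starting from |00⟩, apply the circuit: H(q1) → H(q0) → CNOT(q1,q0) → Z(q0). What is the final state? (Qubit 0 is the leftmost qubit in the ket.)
1/2|00⟩ + 1/2|01⟩ - 1/2|10⟩ - 1/2|11⟩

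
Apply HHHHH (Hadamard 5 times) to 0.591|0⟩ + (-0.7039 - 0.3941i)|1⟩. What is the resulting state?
(-0.07983 - 0.2787i)|0⟩ + (0.9156 + 0.2787i)|1⟩

H² = I, so H^5 = H: a single Hadamard. With (a, b) = (0.591, (-0.7039 - 0.3941i)), H gives ((a + b)/√2, (a − b)/√2) = ((-0.07983 - 0.2787i), (0.9156 + 0.2787i)).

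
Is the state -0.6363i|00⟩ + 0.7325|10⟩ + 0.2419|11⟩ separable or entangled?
Entangled

Writing the state as a|00⟩ + b|01⟩ + c|10⟩ + d|11⟩, it is a product state iff ad − bc = 0.
Here (a, b, c, d) = (-0.6363i, 0, 0.7325, 0.2419): ad − bc = (-0.6363i)(0.2419) − (0)(0.7325) = -0.1539i ≠ 0, so the state is entangled.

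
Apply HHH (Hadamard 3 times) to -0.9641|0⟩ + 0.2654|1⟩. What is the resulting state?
-0.4941|0⟩ - 0.8694|1⟩

H² = I, so H^3 = H: a single Hadamard. With (a, b) = (-0.9641, 0.2654), H gives ((a + b)/√2, (a − b)/√2) = (-0.4941, -0.8694).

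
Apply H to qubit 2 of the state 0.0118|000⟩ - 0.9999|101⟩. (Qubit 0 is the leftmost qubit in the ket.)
0.008344|000⟩ + 0.008344|001⟩ - 0.707|100⟩ + 0.707|101⟩

H on qubit 2 mixes each pair of kets that differ only in qubit 2: amplitudes (a, b) of (|…0…⟩, |…1…⟩) become ((a + b)/√2, (a − b)/√2). Kets absent from the input have amplitude 0.
(|000⟩, |001⟩): (a, b) = (0.0118, 0) → (0.008344, 0.008344)
(|100⟩, |101⟩): (a, b) = (0, -0.9999) → (-0.707, 0.707)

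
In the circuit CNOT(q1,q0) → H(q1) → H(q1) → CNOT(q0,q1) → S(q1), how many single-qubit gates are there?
3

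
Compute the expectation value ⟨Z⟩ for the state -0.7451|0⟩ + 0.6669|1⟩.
0.1104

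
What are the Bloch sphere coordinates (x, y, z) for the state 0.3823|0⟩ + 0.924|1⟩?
(0.7065, 0, -0.7076)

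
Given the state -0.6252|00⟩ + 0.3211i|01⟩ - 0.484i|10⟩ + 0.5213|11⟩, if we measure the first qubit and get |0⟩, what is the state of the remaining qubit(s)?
-0.8895|0⟩ + 0.4569i|1⟩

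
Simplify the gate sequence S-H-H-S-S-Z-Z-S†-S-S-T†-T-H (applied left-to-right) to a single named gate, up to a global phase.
H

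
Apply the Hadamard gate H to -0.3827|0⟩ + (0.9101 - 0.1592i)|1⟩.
(0.3729 - 0.1126i)|0⟩ + (-0.9141 + 0.1126i)|1⟩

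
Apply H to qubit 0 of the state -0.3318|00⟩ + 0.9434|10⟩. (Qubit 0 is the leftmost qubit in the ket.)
0.4325|00⟩ - 0.9017|10⟩

H on qubit 0 mixes each pair of kets that differ only in qubit 0: amplitudes (a, b) of (|…0…⟩, |…1…⟩) become ((a + b)/√2, (a − b)/√2). Kets absent from the input have amplitude 0.
(|00⟩, |10⟩): (a, b) = (-0.3318, 0.9434) → (0.4325, -0.9017)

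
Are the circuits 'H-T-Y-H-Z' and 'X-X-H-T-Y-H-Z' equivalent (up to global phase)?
Yes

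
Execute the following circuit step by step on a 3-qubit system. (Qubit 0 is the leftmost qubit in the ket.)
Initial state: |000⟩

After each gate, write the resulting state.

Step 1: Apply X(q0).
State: |100⟩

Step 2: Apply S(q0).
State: i|100⟩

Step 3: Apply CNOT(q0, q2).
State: i|101⟩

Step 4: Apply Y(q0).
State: |001⟩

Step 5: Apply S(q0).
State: |001⟩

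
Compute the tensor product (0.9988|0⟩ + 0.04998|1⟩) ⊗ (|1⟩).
0.9988|01⟩ + 0.04998|11⟩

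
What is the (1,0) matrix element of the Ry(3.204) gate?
0.9995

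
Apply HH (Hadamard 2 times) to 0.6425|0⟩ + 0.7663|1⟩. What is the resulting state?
0.6425|0⟩ + 0.7663|1⟩

H² = I, so an even number of Hadamards cancels: H^2 = I and the state is unchanged.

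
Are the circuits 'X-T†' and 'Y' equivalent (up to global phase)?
No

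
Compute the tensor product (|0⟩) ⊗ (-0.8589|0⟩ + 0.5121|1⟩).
-0.8589|00⟩ + 0.5121|01⟩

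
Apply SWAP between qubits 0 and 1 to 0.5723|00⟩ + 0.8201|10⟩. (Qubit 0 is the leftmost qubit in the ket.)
0.5723|00⟩ + 0.8201|01⟩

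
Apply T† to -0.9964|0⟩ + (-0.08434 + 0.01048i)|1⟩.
-0.9964|0⟩ + (-0.05223 + 0.06705i)|1⟩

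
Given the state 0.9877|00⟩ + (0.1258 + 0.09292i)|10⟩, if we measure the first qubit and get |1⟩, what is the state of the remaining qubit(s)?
(0.8044 + 0.5941i)|0⟩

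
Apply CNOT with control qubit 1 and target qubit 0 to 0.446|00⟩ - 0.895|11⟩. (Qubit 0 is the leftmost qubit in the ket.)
0.446|00⟩ - 0.895|01⟩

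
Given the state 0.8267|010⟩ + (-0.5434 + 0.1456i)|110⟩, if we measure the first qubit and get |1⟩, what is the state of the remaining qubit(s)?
(-0.9659 + 0.2588i)|10⟩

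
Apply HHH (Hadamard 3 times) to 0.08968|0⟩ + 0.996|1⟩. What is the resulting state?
0.7677|0⟩ - 0.6409|1⟩

H² = I, so H^3 = H: a single Hadamard. With (a, b) = (0.08968, 0.996), H gives ((a + b)/√2, (a − b)/√2) = (0.7677, -0.6409).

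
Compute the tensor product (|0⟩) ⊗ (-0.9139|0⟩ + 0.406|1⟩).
-0.9139|00⟩ + 0.406|01⟩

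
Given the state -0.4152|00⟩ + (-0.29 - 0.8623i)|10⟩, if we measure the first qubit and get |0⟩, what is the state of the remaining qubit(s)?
-|0⟩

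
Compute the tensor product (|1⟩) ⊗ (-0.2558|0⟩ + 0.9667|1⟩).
-0.2558|10⟩ + 0.9667|11⟩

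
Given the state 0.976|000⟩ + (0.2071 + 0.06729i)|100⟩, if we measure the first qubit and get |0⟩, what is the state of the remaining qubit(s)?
|00⟩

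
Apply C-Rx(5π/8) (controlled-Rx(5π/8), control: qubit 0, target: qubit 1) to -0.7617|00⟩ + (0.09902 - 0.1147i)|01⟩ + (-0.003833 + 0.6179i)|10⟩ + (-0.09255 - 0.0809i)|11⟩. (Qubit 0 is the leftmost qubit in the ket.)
-0.7617|00⟩ + (0.09902 - 0.1147i)|01⟩ + (-0.0694 + 0.4202i)|10⟩ + (0.4623 - 0.04176i)|11⟩

C-Rx(5π/8) leaves the control-|0⟩ kets |00⟩, |01⟩ unchanged and applies Rx(5π/8) to qubit 1 on the control-|1⟩ pair (|10⟩, |11⟩).
Rx(5π/8) = [[cos(θ/2), −i·sin(θ/2)], [−i·sin(θ/2), cos(θ/2)]]; θ = 5π/8, cos(θ/2) ≈ 0.55557, sin(θ/2) ≈ 0.83147.
With a = amp(|10⟩) = (-0.003833 + 0.6179i) and b = amp(|11⟩) = (-0.09255 - 0.0809i):
new amp(|10⟩) = (0.55557)·a + (-0.83147i)·b = (-0.0694 + 0.4202i)
new amp(|11⟩) = (-0.83147i)·a + (0.55557)·b = (0.4623 - 0.04176i)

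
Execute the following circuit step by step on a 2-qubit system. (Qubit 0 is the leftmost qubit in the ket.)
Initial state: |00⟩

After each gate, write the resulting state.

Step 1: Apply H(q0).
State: 1/√2|00⟩ + 1/√2|10⟩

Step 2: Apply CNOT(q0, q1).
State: 1/√2|00⟩ + 1/√2|11⟩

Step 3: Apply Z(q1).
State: 1/√2|00⟩ - 1/√2|11⟩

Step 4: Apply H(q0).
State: 1/2|00⟩ - 1/2|01⟩ + 1/2|10⟩ + 1/2|11⟩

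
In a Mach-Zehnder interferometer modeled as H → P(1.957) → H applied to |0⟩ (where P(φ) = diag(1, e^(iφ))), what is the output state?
(0.3117 + 0.4632i)|0⟩ + (0.6883 - 0.4632i)|1⟩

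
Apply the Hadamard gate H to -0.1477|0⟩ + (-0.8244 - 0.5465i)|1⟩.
(-0.6874 - 0.3864i)|0⟩ + (0.4785 + 0.3864i)|1⟩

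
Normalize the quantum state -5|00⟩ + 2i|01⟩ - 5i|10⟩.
-0.6804|00⟩ + 0.2722i|01⟩ - 0.6804i|10⟩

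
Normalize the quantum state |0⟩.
|0⟩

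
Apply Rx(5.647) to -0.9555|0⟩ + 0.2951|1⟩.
(0.9076 - 0.09229i)|0⟩ + (-0.2803 + 0.2988i)|1⟩

Rx(5.647) = [[cos(θ/2), −i·sin(θ/2)], [−i·sin(θ/2), cos(θ/2)]]; θ = 5.647, cos(θ/2) ≈ -0.949834, sin(θ/2) ≈ 0.312755.
With a = amp(|0⟩) = -0.9555 and b = amp(|1⟩) = 0.2951:
new amp(|0⟩) = (-0.949834)·a + (-0.312755i)·b = (0.9076 - 0.09229i)
new amp(|1⟩) = (-0.312755i)·a + (-0.949834)·b = (-0.2803 + 0.2988i)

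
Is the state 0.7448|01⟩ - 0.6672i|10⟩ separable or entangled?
Entangled

Writing the state as a|00⟩ + b|01⟩ + c|10⟩ + d|11⟩, it is a product state iff ad − bc = 0.
Here (a, b, c, d) = (0, 0.7448, -0.6672i, 0): ad − bc = (0)(0) − (0.7448)(-0.6672i) = 0.4969i ≠ 0, so the state is entangled.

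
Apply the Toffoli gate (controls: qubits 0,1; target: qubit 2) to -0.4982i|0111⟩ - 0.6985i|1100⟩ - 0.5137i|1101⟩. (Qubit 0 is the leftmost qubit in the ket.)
-0.4982i|0111⟩ - 0.6985i|1110⟩ - 0.5137i|1111⟩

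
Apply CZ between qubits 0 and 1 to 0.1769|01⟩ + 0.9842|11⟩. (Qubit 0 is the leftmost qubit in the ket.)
0.1769|01⟩ - 0.9842|11⟩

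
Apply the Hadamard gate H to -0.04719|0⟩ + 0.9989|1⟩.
0.673|0⟩ - 0.7397|1⟩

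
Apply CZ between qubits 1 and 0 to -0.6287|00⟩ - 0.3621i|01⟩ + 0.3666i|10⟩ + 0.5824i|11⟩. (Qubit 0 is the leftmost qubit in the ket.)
-0.6287|00⟩ - 0.3621i|01⟩ + 0.3666i|10⟩ - 0.5824i|11⟩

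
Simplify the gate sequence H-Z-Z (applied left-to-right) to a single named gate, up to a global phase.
H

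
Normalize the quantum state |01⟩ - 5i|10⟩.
0.1961|01⟩ - 0.9806i|10⟩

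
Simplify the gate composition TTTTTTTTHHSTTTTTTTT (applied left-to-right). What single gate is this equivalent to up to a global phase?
S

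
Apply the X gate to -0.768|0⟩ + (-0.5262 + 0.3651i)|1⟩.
(-0.5262 + 0.3651i)|0⟩ - 0.768|1⟩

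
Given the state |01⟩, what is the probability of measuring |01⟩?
1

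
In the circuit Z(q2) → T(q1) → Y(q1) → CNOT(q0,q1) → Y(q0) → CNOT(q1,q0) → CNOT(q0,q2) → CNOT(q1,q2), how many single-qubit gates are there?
4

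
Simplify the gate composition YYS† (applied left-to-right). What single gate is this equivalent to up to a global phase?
S†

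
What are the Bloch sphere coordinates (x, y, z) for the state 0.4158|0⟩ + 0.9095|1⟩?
(0.7563, 0, -0.6543)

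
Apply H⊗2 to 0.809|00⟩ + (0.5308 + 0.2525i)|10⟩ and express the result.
(0.6699 + 0.1263i)|00⟩ + (0.6699 + 0.1263i)|01⟩ + (0.1391 - 0.1263i)|10⟩ + (0.1391 - 0.1263i)|11⟩

H⊗2 gives amp(|y⟩) = (1/2) Σ_x (−1)^(x·y) amp(|x⟩), where x·y is the number of positions in which both x and y have a 1.
|00⟩: (0.809 + (0.5308 + 0.2525i))/2 = (0.6699 + 0.1263i)
|01⟩: (0.809 + (0.5308 + 0.2525i))/2 = (0.6699 + 0.1263i)
|10⟩: (0.809 - (0.5308 + 0.2525i))/2 = (0.1391 - 0.1263i)
|11⟩: (0.809 - (0.5308 + 0.2525i))/2 = (0.1391 - 0.1263i)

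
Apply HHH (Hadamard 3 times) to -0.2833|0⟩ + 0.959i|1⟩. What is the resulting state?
(-0.2003 + 0.6781i)|0⟩ + (-0.2003 - 0.6781i)|1⟩

H² = I, so H^3 = H: a single Hadamard. With (a, b) = (-0.2833, 0.959i), H gives ((a + b)/√2, (a − b)/√2) = ((-0.2003 + 0.6781i), (-0.2003 - 0.6781i)).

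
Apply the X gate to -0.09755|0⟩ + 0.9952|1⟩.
0.9952|0⟩ - 0.09755|1⟩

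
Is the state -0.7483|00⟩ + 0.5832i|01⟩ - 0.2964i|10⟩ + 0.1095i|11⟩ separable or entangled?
Entangled

Writing the state as a|00⟩ + b|01⟩ + c|10⟩ + d|11⟩, it is a product state iff ad − bc = 0.
Here (a, b, c, d) = (-0.7483, 0.5832i, -0.2964i, 0.1095i): ad − bc = (-0.7483)(0.1095i) − (0.5832i)(-0.2964i) = (-0.1729 - 0.08194i) ≠ 0, so the state is entangled.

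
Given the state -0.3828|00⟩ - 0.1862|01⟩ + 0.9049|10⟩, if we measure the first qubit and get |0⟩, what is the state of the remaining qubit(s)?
-0.8993|0⟩ - 0.4374|1⟩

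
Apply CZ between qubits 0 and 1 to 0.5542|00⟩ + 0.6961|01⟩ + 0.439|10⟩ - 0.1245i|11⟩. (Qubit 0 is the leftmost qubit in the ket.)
0.5542|00⟩ + 0.6961|01⟩ + 0.439|10⟩ + 0.1245i|11⟩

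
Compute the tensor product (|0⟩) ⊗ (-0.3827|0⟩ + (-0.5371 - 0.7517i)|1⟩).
-0.3827|00⟩ + (-0.5371 - 0.7517i)|01⟩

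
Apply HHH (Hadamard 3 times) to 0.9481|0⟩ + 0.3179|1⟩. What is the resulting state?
0.8952|0⟩ + 0.4456|1⟩

H² = I, so H^3 = H: a single Hadamard. With (a, b) = (0.9481, 0.3179), H gives ((a + b)/√2, (a − b)/√2) = (0.8952, 0.4456).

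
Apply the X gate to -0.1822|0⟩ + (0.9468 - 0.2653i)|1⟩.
(0.9468 - 0.2653i)|0⟩ - 0.1822|1⟩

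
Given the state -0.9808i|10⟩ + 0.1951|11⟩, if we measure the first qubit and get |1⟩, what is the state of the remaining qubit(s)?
-0.9808i|0⟩ + 0.1951|1⟩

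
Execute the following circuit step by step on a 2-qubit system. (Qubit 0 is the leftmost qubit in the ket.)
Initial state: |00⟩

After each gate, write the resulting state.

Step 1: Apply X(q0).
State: |10⟩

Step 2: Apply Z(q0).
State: -|10⟩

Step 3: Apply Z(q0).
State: |10⟩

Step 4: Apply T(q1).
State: |10⟩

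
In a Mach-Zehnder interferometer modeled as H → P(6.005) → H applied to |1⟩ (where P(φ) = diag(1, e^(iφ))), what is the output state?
(0.01922 + 0.1373i)|0⟩ + (0.9808 - 0.1373i)|1⟩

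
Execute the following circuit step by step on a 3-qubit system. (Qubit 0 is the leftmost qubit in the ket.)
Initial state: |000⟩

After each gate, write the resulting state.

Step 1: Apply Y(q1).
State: i|010⟩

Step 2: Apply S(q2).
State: i|010⟩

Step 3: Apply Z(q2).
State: i|010⟩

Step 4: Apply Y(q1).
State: |000⟩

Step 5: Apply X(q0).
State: |100⟩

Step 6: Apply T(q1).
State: |100⟩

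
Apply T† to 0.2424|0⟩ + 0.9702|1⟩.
0.2424|0⟩ + (0.686 - 0.686i)|1⟩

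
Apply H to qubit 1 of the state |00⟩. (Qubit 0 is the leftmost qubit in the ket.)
1/√2|00⟩ + 1/√2|01⟩

H on qubit 1 mixes each pair of kets that differ only in qubit 1: amplitudes (a, b) of (|…0…⟩, |…1…⟩) become ((a + b)/√2, (a − b)/√2). Kets absent from the input have amplitude 0.
(|00⟩, |01⟩): (a, b) = (1, 0) → (1/√2, 1/√2)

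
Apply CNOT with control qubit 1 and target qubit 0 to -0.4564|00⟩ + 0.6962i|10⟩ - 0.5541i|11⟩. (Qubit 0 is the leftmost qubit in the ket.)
-0.4564|00⟩ - 0.5541i|01⟩ + 0.6962i|10⟩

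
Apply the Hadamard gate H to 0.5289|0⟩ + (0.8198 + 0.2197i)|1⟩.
(0.9537 + 0.1554i)|0⟩ + (-0.2057 - 0.1554i)|1⟩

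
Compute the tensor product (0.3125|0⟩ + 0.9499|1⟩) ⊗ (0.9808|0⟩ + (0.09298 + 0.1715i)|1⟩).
0.3065|00⟩ + (0.02906 + 0.05359i)|01⟩ + 0.9317|10⟩ + (0.08832 + 0.1629i)|11⟩

amp(|b₁b₂…⟩) = product of the factor amplitudes for bits b₁, b₂, …; only kets whose every factor amplitude is nonzero survive.
|00⟩: (0.3125)(0.9808) = 0.3065
|01⟩: (0.3125)(0.09298 + 0.1715i) = (0.02906 + 0.05359i)
|10⟩: (0.9499)(0.9808) = 0.9317
|11⟩: (0.9499)(0.09298 + 0.1715i) = (0.08832 + 0.1629i)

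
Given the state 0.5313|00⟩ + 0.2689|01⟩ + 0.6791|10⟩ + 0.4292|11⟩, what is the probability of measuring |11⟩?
0.1842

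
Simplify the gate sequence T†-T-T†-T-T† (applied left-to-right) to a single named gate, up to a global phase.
T†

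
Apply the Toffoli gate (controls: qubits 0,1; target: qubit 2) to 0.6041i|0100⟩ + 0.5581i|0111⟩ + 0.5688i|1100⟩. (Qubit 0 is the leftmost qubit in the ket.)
0.6041i|0100⟩ + 0.5581i|0111⟩ + 0.5688i|1110⟩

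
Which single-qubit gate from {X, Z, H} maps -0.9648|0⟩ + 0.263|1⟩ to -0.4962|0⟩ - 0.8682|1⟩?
H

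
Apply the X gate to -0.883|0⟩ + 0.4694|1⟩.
0.4694|0⟩ - 0.883|1⟩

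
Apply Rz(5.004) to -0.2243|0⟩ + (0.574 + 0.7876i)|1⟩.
(0.18 + 0.1339i)|0⟩ + (-0.9306 - 0.2893i)|1⟩

Rz(5.004) = [[e^(−iθ/2), 0], [0, e^(iθ/2)]] with e^(±iθ/2) = cos(θ/2) ± i·sin(θ/2); θ = 5.004, cos(θ/2) ≈ -0.802339, sin(θ/2) ≈ 0.596869.
With a = amp(|0⟩) = -0.2243 and b = amp(|1⟩) = (0.574 + 0.7876i):
new amp(|0⟩) = (-0.802339 - 0.596869i)·a = (0.18 + 0.1339i)
new amp(|1⟩) = (-0.802339 + 0.596869i)·b = (-0.9306 - 0.2893i)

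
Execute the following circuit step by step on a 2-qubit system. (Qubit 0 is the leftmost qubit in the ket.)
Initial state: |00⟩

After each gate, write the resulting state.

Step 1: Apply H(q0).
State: 1/√2|00⟩ + 1/√2|10⟩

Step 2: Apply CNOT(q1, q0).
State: 1/√2|00⟩ + 1/√2|10⟩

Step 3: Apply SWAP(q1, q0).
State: 1/√2|00⟩ + 1/√2|01⟩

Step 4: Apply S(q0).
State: 1/√2|00⟩ + 1/√2|01⟩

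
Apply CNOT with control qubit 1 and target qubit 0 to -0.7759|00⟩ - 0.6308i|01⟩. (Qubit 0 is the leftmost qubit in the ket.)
-0.7759|00⟩ - 0.6308i|11⟩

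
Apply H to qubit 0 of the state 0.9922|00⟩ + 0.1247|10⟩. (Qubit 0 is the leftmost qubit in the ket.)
0.7898|00⟩ + 0.6134|10⟩

H on qubit 0 mixes each pair of kets that differ only in qubit 0: amplitudes (a, b) of (|…0…⟩, |…1…⟩) become ((a + b)/√2, (a − b)/√2). Kets absent from the input have amplitude 0.
(|00⟩, |10⟩): (a, b) = (0.9922, 0.1247) → (0.7898, 0.6134)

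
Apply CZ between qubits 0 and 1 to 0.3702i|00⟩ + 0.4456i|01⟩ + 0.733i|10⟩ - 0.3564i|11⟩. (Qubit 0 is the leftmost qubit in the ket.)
0.3702i|00⟩ + 0.4456i|01⟩ + 0.733i|10⟩ + 0.3564i|11⟩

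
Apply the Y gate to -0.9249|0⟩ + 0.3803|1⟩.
-0.3803i|0⟩ - 0.9249i|1⟩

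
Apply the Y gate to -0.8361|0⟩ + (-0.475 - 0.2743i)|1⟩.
(-0.2743 + 0.475i)|0⟩ - 0.8361i|1⟩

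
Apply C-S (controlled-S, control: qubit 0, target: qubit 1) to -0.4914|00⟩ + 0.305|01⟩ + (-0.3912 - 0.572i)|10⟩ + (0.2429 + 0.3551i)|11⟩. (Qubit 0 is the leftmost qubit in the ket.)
-0.4914|00⟩ + 0.305|01⟩ + (-0.3912 - 0.572i)|10⟩ + (-0.3551 + 0.2429i)|11⟩

C-S leaves the control-|0⟩ kets |00⟩, |01⟩ unchanged and applies S to qubit 1 on the control-|1⟩ pair (|10⟩, |11⟩).
S = [[1, 0], [0, i]].
With a = amp(|10⟩) = (-0.3912 - 0.572i) and b = amp(|11⟩) = (0.2429 + 0.3551i):
new amp(|10⟩) = (1)·a = (-0.3912 - 0.572i)
new amp(|11⟩) = (i)·b = (-0.3551 + 0.2429i)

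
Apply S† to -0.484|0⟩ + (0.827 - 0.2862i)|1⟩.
-0.484|0⟩ + (-0.2862 - 0.827i)|1⟩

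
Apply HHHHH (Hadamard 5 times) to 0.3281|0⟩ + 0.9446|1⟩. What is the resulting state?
0.8999|0⟩ - 0.4359|1⟩

H² = I, so H^5 = H: a single Hadamard. With (a, b) = (0.3281, 0.9446), H gives ((a + b)/√2, (a − b)/√2) = (0.8999, -0.4359).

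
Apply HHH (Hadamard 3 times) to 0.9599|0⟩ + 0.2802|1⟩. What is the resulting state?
0.8769|0⟩ + 0.4806|1⟩

H² = I, so H^3 = H: a single Hadamard. With (a, b) = (0.9599, 0.2802), H gives ((a + b)/√2, (a − b)/√2) = (0.8769, 0.4806).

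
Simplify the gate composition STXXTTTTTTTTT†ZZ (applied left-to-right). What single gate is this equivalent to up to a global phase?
S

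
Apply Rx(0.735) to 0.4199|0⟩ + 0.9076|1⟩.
(0.3919 - 0.3261i)|0⟩ + (0.847 - 0.1509i)|1⟩

Rx(0.735) = [[cos(θ/2), −i·sin(θ/2)], [−i·sin(θ/2), cos(θ/2)]]; θ = 0.735, cos(θ/2) ≈ 0.933228, sin(θ/2) ≈ 0.359283.
With a = amp(|0⟩) = 0.4199 and b = amp(|1⟩) = 0.9076:
new amp(|0⟩) = (0.933228)·a + (-0.359283i)·b = (0.3919 - 0.3261i)
new amp(|1⟩) = (-0.359283i)·a + (0.933228)·b = (0.847 - 0.1509i)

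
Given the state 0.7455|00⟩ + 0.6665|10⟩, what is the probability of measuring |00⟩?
0.5558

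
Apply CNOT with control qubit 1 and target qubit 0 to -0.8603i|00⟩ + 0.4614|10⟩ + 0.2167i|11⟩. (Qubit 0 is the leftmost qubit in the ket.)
-0.8603i|00⟩ + 0.2167i|01⟩ + 0.4614|10⟩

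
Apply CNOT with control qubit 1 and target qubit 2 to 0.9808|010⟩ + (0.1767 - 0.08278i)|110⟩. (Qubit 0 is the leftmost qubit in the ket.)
0.9808|011⟩ + (0.1767 - 0.08278i)|111⟩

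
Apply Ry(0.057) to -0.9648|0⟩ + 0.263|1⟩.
-0.9719|0⟩ + 0.2354|1⟩

Ry(0.057) = [[cos(θ/2), −sin(θ/2)], [sin(θ/2), cos(θ/2)]]; θ = 0.057, cos(θ/2) ≈ 0.999594, sin(θ/2) ≈ 0.0284961.
With a = amp(|0⟩) = -0.9648 and b = amp(|1⟩) = 0.263:
new amp(|0⟩) = (0.999594)·a + (-0.0284961)·b = -0.9719
new amp(|1⟩) = (0.0284961)·a + (0.999594)·b = 0.2354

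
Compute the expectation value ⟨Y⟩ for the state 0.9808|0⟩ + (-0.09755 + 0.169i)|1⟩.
0.3315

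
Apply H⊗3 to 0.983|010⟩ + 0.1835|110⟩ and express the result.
0.4124|000⟩ + 0.4124|001⟩ - 0.4124|010⟩ - 0.4124|011⟩ + 0.2827|100⟩ + 0.2827|101⟩ - 0.2827|110⟩ - 0.2827|111⟩

H⊗3 gives amp(|y⟩) = (1/2√2) Σ_x (−1)^(x·y) amp(|x⟩), where x·y is the number of positions in which both x and y have a 1.
|000⟩: (0.983 + 0.1835)/(2√2) = 0.4124
|001⟩: (0.983 + 0.1835)/(2√2) = 0.4124
|010⟩: (-0.983 - 0.1835)/(2√2) = -0.4124
|011⟩: (-0.983 - 0.1835)/(2√2) = -0.4124
|100⟩: (0.983 - 0.1835)/(2√2) = 0.2827
|101⟩: (0.983 - 0.1835)/(2√2) = 0.2827
|110⟩: (-0.983 + 0.1835)/(2√2) = -0.2827
|111⟩: (-0.983 + 0.1835)/(2√2) = -0.2827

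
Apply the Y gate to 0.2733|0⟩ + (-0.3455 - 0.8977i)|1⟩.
(-0.8977 + 0.3455i)|0⟩ + 0.2733i|1⟩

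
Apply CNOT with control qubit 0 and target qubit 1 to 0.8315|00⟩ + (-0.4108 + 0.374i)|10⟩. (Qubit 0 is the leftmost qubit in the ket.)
0.8315|00⟩ + (-0.4108 + 0.374i)|11⟩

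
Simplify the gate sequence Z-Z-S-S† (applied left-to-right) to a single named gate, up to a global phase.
I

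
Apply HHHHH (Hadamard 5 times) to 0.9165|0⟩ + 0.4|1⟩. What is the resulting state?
0.9309|0⟩ + 0.3652|1⟩

H² = I, so H^5 = H: a single Hadamard. With (a, b) = (0.9165, 0.4), H gives ((a + b)/√2, (a − b)/√2) = (0.9309, 0.3652).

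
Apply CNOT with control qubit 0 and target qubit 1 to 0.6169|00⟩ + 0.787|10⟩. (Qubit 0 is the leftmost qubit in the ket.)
0.6169|00⟩ + 0.787|11⟩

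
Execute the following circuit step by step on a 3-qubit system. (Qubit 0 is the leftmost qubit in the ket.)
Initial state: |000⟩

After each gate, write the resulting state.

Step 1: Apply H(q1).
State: 1/√2|000⟩ + 1/√2|010⟩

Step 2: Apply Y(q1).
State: -(1/√2)i|000⟩ + (1/√2)i|010⟩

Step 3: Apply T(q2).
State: -(1/√2)i|000⟩ + (1/√2)i|010⟩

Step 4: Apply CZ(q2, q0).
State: -(1/√2)i|000⟩ + (1/√2)i|010⟩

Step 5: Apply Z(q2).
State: -(1/√2)i|000⟩ + (1/√2)i|010⟩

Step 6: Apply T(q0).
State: -(1/√2)i|000⟩ + (1/√2)i|010⟩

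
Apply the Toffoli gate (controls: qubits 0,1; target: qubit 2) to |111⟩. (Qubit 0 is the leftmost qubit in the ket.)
|110⟩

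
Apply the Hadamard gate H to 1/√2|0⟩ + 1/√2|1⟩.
|0⟩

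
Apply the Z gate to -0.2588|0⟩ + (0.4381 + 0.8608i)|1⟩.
-0.2588|0⟩ + (-0.4381 - 0.8608i)|1⟩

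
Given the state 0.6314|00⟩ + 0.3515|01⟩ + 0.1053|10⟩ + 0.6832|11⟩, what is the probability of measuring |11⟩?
0.4668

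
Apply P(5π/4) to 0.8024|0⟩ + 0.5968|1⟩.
0.8024|0⟩ + (-0.422 - 0.422i)|1⟩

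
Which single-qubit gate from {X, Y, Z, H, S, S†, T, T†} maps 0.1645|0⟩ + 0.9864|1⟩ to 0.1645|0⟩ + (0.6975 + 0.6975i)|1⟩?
T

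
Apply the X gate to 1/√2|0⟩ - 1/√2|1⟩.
-1/√2|0⟩ + 1/√2|1⟩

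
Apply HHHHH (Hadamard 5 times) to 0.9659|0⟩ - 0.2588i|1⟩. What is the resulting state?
(0.683 - 0.183i)|0⟩ + (0.683 + 0.183i)|1⟩

H² = I, so H^5 = H: a single Hadamard. With (a, b) = (0.9659, -0.2588i), H gives ((a + b)/√2, (a − b)/√2) = ((0.683 - 0.183i), (0.683 + 0.183i)).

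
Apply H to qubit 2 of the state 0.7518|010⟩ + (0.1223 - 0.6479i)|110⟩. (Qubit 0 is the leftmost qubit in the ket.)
0.5316|010⟩ + 0.5316|011⟩ + (0.08648 - 0.4581i)|110⟩ + (0.08648 - 0.4581i)|111⟩

H on qubit 2 mixes each pair of kets that differ only in qubit 2: amplitudes (a, b) of (|…0…⟩, |…1…⟩) become ((a + b)/√2, (a − b)/√2). Kets absent from the input have amplitude 0.
(|010⟩, |011⟩): (a, b) = (0.7518, 0) → (0.5316, 0.5316)
(|110⟩, |111⟩): (a, b) = ((0.1223 - 0.6479i), 0) → ((0.08648 - 0.4581i), (0.08648 - 0.4581i))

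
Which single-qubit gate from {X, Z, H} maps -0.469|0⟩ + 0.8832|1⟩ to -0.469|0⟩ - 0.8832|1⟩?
Z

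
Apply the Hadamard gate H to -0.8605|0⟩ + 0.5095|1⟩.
-0.2482|0⟩ - 0.9687|1⟩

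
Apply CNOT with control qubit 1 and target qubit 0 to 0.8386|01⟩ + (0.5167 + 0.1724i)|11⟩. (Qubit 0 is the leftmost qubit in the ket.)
(0.5167 + 0.1724i)|01⟩ + 0.8386|11⟩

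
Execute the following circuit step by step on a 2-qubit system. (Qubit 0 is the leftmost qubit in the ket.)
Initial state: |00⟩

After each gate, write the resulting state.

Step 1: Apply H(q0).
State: 1/√2|00⟩ + 1/√2|10⟩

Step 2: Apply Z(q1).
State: 1/√2|00⟩ + 1/√2|10⟩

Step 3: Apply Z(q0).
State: 1/√2|00⟩ - 1/√2|10⟩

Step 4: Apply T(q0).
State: 1/√2|00⟩ + (-1/2 - (1/2)i)|10⟩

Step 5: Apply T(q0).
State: 1/√2|00⟩ - (1/√2)i|10⟩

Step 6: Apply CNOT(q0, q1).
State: 1/√2|00⟩ - (1/√2)i|11⟩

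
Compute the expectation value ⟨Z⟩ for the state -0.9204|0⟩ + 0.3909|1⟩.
0.6943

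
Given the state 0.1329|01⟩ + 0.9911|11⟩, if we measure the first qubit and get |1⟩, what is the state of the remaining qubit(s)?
|1⟩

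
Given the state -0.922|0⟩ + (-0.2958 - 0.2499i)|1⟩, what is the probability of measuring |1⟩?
0.1499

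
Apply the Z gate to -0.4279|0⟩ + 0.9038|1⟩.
-0.4279|0⟩ - 0.9038|1⟩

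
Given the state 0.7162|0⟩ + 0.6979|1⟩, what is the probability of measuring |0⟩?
0.5129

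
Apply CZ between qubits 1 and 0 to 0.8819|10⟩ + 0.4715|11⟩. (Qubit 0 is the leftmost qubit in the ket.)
0.8819|10⟩ - 0.4715|11⟩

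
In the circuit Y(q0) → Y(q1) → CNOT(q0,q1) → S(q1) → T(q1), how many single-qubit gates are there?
4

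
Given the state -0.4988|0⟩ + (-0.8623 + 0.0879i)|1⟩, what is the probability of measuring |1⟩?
0.7513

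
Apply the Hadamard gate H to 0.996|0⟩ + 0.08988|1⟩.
0.7678|0⟩ + 0.6407|1⟩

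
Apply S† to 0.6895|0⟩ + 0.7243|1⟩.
0.6895|0⟩ - 0.7243i|1⟩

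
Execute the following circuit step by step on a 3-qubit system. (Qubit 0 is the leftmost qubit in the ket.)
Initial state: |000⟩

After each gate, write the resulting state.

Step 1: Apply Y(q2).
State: i|001⟩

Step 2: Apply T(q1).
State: i|001⟩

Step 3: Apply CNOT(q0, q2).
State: i|001⟩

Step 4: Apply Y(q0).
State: -|101⟩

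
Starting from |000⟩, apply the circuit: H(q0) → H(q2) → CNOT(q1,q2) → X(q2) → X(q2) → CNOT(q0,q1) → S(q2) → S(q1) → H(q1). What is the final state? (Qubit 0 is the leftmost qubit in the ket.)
1/√8|000⟩ + (1/√8)i|001⟩ + 1/√8|010⟩ + (1/√8)i|011⟩ + (1/√8)i|100⟩ - 1/√8|101⟩ - (1/√8)i|110⟩ + 1/√8|111⟩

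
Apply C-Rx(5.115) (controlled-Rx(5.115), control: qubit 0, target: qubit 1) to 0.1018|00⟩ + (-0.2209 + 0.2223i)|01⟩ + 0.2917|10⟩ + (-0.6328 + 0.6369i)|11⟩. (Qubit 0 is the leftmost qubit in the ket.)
0.1018|00⟩ + (-0.2209 + 0.2223i)|01⟩ + (0.1079 + 0.349i)|10⟩ + (0.5279 - 0.6922i)|11⟩

C-Rx(5.115) leaves the control-|0⟩ kets |00⟩, |01⟩ unchanged and applies Rx(5.115) to qubit 1 on the control-|1⟩ pair (|10⟩, |11⟩).
Rx(5.115) = [[cos(θ/2), −i·sin(θ/2)], [−i·sin(θ/2), cos(θ/2)]]; θ = 5.115, cos(θ/2) ≈ -0.834213, sin(θ/2) ≈ 0.551443.
With a = amp(|10⟩) = 0.2917 and b = amp(|11⟩) = (-0.6328 + 0.6369i):
new amp(|10⟩) = (-0.834213)·a + (-0.551443i)·b = (0.1079 + 0.349i)
new amp(|11⟩) = (-0.551443i)·a + (-0.834213)·b = (0.5279 - 0.6922i)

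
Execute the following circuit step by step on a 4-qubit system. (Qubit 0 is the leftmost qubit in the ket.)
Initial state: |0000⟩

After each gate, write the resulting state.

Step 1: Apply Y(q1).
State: i|0100⟩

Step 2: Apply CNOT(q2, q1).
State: i|0100⟩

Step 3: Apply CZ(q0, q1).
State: i|0100⟩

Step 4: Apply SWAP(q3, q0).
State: i|0100⟩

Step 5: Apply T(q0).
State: i|0100⟩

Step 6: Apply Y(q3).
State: -|0101⟩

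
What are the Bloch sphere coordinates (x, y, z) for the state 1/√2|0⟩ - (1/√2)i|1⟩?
(0, -1, 0)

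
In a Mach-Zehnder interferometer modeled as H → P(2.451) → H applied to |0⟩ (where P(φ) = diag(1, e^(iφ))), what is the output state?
(0.1146 + 0.3185i)|0⟩ + (0.8854 - 0.3185i)|1⟩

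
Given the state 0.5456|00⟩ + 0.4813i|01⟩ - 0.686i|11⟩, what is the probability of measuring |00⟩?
0.2977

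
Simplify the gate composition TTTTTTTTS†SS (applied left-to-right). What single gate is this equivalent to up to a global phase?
S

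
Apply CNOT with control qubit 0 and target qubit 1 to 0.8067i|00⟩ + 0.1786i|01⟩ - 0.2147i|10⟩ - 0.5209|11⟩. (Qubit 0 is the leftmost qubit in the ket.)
0.8067i|00⟩ + 0.1786i|01⟩ - 0.5209|10⟩ - 0.2147i|11⟩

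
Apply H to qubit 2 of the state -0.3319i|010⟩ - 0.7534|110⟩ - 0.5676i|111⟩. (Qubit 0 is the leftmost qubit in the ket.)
-0.2347i|010⟩ - 0.2347i|011⟩ + (-0.5327 - 0.4014i)|110⟩ + (-0.5327 + 0.4014i)|111⟩

H on qubit 2 mixes each pair of kets that differ only in qubit 2: amplitudes (a, b) of (|…0…⟩, |…1…⟩) become ((a + b)/√2, (a − b)/√2). Kets absent from the input have amplitude 0.
(|010⟩, |011⟩): (a, b) = (-0.3319i, 0) → (-0.2347i, -0.2347i)
(|110⟩, |111⟩): (a, b) = (-0.7534, -0.5676i) → ((-0.5327 - 0.4014i), (-0.5327 + 0.4014i))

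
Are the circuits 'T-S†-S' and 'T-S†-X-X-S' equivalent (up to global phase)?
Yes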